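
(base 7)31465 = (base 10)7789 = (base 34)6p3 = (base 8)17155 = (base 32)7jd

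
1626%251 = 120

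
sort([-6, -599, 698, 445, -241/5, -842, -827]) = [-842, -827, -599, -241/5, -6, 445, 698]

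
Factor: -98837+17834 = -1 * 3^1 * 13^1 * 31^1 * 67^1 = -81003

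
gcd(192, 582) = 6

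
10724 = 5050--5674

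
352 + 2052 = 2404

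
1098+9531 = 10629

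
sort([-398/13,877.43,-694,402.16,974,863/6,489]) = [-694,-398/13,863/6,402.16,489,877.43,974]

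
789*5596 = 4415244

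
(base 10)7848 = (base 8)17250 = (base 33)76r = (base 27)aki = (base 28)a08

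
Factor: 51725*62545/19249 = 5^3*7^1*1787^1*2069^1*19249^ (-1) = 3235140125/19249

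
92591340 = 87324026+5267314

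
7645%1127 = 883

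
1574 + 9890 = 11464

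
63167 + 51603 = 114770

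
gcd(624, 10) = 2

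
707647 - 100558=607089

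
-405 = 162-567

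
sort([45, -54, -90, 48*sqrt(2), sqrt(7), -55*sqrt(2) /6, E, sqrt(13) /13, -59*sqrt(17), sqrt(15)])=[-59*sqrt(17), -90, -54, -55*sqrt(2) /6, sqrt(13) /13, sqrt(7), E, sqrt(15), 45, 48*sqrt(2)]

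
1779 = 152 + 1627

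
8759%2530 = 1169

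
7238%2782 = 1674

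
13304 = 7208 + 6096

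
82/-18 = -4-5/9≈-4.56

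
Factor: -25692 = -1 * 2^2 * 3^1 * 2141^1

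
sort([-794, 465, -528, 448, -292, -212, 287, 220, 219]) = [-794, -528, -292, -212, 219, 220, 287, 448, 465]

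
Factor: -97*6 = -1*2^1*3^1*97^1 = -582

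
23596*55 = 1297780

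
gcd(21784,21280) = 56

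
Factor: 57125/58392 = 2^(-3)*3^(-2)*5^3*457^1*811^(-1)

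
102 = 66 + 36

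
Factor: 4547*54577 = 4547^1*54577^1 = 248161619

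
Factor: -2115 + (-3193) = -1 * 2^2 * 1327^1 = -5308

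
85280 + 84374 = 169654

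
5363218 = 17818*301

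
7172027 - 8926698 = -1754671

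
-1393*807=-1124151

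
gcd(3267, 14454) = 99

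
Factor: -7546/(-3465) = 2^1*3^(-2)*5^(-1)*7^2 = 98/45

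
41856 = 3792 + 38064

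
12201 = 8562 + 3639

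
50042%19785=10472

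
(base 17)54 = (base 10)89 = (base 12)75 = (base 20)49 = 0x59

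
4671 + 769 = 5440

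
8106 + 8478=16584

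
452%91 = 88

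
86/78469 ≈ 0.00110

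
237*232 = 54984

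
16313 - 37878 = -21565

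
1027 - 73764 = -72737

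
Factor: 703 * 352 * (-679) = -1 * 2^5 * 7^1 * 11^1 * 19^1 * 37^1 * 97^1 = -168022624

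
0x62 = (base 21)4e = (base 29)3b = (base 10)98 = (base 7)200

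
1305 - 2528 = -1223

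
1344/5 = 268 + 4/5 = 268.80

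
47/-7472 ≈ -0.00629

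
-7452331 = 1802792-9255123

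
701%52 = 25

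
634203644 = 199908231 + 434295413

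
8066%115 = 16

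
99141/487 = 203 + 280/487 ≈ 203.57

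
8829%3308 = 2213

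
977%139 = 4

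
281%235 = 46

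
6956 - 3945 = 3011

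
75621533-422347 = 75199186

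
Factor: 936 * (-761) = -1 * 2^3 * 3^2 * 13^1 * 761^1 = -712296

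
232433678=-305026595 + 537460273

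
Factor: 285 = 3^1 * 5^1 * 19^1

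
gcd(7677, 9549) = 9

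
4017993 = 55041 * 73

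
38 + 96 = 134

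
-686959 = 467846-1154805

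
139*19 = 2641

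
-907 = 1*(-907)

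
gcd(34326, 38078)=2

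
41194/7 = 5884 + 6/7≈5884.86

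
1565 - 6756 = -5191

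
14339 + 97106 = 111445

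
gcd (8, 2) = 2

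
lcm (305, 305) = 305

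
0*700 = 0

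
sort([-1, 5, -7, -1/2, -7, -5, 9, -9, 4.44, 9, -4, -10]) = [-10, -9, -7, -7, -5, -4, -1, -1/2, 4.44, 5, 9, 9]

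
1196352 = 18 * 66464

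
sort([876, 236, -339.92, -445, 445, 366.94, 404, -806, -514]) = [-806, -514, -445, -339.92, 236, 366.94, 404, 445, 876]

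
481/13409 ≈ 0.0359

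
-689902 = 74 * (-9323)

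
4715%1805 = 1105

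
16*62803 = 1004848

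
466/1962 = 233/981 ≈ 0.238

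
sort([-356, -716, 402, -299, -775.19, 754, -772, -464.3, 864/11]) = [-775.19, -772, -716, -464.3, -356, -299, 864/11, 402, 754]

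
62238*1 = 62238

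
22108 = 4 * 5527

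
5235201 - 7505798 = -2270597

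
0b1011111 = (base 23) 43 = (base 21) 4b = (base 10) 95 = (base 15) 65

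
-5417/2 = -2708 - 1/2 = -2708.50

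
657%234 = 189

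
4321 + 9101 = 13422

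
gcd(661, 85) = 1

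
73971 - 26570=47401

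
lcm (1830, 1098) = 5490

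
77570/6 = 38785/3 ≈ 12928.33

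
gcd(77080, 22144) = 8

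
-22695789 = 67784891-90480680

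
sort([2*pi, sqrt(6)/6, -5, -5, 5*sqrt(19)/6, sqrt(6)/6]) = [-5, -5, sqrt(6)/6, sqrt(6)/6, 5*sqrt(19)/6, 2*pi]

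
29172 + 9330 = 38502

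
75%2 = 1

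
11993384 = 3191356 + 8802028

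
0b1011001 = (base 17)54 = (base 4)1121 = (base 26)3b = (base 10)89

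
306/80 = 153/40 ≈ 3.83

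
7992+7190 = 15182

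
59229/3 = 19743 = 19743.00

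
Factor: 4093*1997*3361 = 1997^1*3361^1*4093^1 = 27471876281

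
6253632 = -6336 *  (-987)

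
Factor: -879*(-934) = 2^1*3^1*293^1*467^1 = 820986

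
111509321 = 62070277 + 49439044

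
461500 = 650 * 710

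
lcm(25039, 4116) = 300468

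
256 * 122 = 31232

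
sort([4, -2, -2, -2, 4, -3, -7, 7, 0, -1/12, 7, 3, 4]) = [-7, -3, -2, -2, -2, -1/12, 0, 3, 4, 4, 4, 7, 7]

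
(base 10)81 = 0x51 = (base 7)144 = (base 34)2d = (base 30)2l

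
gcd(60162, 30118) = 74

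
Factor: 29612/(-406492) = -1*11^1*151^(-1) = -11/151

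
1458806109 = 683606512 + 775199597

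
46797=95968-49171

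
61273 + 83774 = 145047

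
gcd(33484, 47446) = 2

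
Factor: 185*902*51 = 2^1*3^1*5^1*11^1*17^1*37^1*41^1 = 8510370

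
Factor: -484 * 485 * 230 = -1 * 2^3 * 5^2 * 11^2 * 23^1 * 97^1 = -53990200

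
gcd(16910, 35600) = 890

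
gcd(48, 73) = 1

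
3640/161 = 520/23 ≈ 22.61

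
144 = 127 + 17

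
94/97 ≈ 0.969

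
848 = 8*106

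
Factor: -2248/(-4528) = 2^(-1)*281^1*283^(-1) = 281/566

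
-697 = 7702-8399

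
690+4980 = 5670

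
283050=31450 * 9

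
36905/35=1054 + 3/7 ≈ 1054.43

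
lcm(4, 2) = 4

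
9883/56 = 176+27/56 ≈ 176.48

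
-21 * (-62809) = 1318989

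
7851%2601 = 48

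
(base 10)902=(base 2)1110000110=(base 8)1606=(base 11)750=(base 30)102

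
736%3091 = 736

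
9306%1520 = 186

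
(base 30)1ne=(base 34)1d6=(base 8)3104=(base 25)2e4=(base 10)1604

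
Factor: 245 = 5^1 * 7^2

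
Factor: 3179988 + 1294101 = 3^3*165707^1 = 4474089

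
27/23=1 + 4/23 ≈ 1.17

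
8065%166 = 97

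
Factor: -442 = -1 * 2^1 * 13^1 * 17^1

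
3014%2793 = 221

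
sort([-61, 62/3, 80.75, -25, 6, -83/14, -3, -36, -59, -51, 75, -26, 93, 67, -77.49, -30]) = [-77.49, -61, -59, -51, -36, -30, -26, -25, -83/14, -3, 6, 62/3, 67, 75, 80.75, 93]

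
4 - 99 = -95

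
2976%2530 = 446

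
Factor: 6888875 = 5^3*7^1*7873^1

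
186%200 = 186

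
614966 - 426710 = 188256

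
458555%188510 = 81535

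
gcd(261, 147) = 3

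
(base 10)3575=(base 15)10d5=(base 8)6767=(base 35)2w5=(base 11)2760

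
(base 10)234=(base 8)352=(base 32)7a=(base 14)12a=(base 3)22200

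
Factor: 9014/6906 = 3^(-1)*1151^(-1)*4507^1 = 4507/3453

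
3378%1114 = 36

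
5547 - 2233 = 3314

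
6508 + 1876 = 8384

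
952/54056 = 119/6757 ≈ 0.0176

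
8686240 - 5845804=2840436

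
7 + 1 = 8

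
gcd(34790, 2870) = 70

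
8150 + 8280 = 16430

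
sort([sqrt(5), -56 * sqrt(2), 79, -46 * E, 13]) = [-46 * E, -56 * sqrt(2), sqrt(5), 13, 79]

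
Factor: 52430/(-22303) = -1 * 2^1 * 5^1 * 7^2 * 107^1 * 22303^(-1)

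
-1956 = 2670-4626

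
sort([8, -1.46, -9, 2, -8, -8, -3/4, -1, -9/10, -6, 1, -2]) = [-9, -8, -8, -6, -2, -1.46, -1, -9/10, -3/4, 1, 2, 8]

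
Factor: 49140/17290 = 2^1*3^3*19^(-1) = 54/19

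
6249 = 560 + 5689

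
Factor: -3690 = -1*2^1*3^2*5^1*41^1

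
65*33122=2152930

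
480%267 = 213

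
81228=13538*6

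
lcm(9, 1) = 9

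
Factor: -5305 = -1 * 5^1 * 1061^1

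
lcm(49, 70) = 490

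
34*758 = 25772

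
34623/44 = 786 + 39/44≈786.89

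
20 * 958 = 19160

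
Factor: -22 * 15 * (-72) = 2^4 * 3^3 * 5^1 * 11^1 = 23760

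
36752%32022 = 4730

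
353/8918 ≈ 0.0396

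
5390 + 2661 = 8051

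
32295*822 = 26546490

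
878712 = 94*9348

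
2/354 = 1/177 ≈ 0.00565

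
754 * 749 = 564746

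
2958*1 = 2958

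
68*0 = 0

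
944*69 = 65136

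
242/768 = 121/384≈0.315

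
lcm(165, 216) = 11880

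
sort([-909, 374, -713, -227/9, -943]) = [-943, -909, -713, -227/9, 374]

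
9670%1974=1774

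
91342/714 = 45671/357 ≈ 127.93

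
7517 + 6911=14428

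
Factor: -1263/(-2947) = 3^1 * 7^(-1) = 3/7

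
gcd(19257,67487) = 7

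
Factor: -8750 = -1 * 2^1 * 5^4 * 7^1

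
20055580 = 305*65756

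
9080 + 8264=17344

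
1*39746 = 39746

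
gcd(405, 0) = 405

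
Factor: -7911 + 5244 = -1*3^1*7^1*127^1 = -2667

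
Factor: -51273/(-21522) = 2^(-1) * 3^4 * 17^(-1) = 81/34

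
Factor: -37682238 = -1*2^1*3^1*11^1*59^1*9677^1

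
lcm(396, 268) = 26532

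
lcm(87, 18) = 522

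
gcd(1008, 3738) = 42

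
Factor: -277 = -1*277^1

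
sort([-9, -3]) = [-9, -3]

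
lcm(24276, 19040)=971040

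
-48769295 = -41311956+-7457339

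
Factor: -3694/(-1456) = 2^(-3)*7^(-1)*13^(-1)*1847^1 = 1847/728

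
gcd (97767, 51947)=1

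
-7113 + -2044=-9157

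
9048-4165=4883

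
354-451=-97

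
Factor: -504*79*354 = -1*2^4*3^3*7^1*59^1*79^1 = -14094864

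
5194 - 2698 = 2496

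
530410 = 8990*59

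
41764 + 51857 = 93621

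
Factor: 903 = 3^1*7^1*43^1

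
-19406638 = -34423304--15016666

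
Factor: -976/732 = -1*2^2*3^(-1) = -4/3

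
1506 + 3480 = 4986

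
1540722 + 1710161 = 3250883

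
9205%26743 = 9205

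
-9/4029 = -3/1343 ≈ -0.00223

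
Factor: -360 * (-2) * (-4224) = -1 * 2^11 * 3^3 * 5^1 * 11^1 = -3041280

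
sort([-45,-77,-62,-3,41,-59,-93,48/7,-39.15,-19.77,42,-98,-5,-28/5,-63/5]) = [-98,-93,-77,-62,-59,-45,-39.15,-19.77,-63/5,-28/5,-5,-3,48/7,41,42]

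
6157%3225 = 2932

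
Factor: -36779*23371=-1*23371^1*36779^1=-859562009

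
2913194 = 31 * 93974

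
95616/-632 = -11952/79 ≈ -151.29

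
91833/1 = 91833 = 91833.00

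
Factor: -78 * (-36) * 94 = 2^4 * 3^3 * 13^1 * 47^1 = 263952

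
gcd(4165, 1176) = 49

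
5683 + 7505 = 13188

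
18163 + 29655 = 47818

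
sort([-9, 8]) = [-9, 8]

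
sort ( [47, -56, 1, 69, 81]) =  [-56, 1, 47, 69, 81]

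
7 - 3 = 4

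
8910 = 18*495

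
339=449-110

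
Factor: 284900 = 2^2 * 5^2 * 7^1 * 11^1 * 37^1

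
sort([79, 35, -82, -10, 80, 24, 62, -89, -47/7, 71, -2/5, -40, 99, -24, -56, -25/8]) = [-89, -82, -56, -40, -24, -10, -47/7, -25/8, -2/5, 24, 35, 62, 71, 79, 80, 99]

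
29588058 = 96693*306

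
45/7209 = 5/801 ≈ 0.00624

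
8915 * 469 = 4181135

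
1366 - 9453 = -8087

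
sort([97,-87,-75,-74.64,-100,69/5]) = [-100,-87,-75,-74.64,69/5,97]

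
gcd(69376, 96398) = 2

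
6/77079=2/25693 ≈ 0.0000778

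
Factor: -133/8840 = -1*2^(-3)*5^(-1)*7^1*13^(-1)*17^(-1)*19^1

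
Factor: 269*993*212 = 2^2*3^1*53^1*269^1*331^1 = 56628804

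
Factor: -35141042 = -1*2^1*31^1*566791^1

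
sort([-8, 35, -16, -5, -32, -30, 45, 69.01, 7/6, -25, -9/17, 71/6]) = [-32, -30, -25, -16, -8, -5, -9/17, 7/6, 71/6, 35, 45, 69.01]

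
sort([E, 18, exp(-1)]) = [exp(-1), E, 18]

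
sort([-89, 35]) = [-89, 35]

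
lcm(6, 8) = 24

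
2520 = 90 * 28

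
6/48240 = 1/8040 ≈ 0.000124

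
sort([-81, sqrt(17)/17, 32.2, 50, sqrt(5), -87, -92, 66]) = [-92, -87, -81, sqrt(17)/17, sqrt(5), 32.2, 50, 66]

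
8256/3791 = 2 + 674/3791 ≈ 2.18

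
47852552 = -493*(-97064)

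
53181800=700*75974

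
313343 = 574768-261425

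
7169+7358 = 14527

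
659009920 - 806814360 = -147804440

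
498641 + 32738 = 531379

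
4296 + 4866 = 9162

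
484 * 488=236192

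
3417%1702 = 13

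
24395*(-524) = -12782980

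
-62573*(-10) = 625730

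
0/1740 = 0 = 0.00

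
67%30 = 7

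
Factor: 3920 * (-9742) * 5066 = -1 * 2^6 * 5^1 * 7^2 * 17^1 * 149^1 * 4871^1 = -193463650240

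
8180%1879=664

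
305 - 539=-234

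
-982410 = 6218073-7200483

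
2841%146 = 67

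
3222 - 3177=45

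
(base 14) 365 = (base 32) l5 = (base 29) na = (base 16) 2a5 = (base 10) 677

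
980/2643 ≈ 0.371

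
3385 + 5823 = 9208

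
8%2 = 0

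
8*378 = 3024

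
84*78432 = 6588288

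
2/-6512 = -1/3256 ≈ -0.000307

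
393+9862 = 10255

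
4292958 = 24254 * 177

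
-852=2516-3368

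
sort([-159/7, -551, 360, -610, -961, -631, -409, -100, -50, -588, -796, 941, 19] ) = [-961, -796, -631, -610, -588, -551, -409, -100, -50, -159/7, 19, 360, 941] 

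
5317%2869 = 2448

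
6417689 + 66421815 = 72839504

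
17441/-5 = -3488 - 1/5 = -3488.20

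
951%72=15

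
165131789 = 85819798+79311991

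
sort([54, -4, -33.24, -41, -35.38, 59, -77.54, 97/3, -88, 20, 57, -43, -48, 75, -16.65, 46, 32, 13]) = [-88, -77.54, -48, -43, -41, -35.38, -33.24, -16.65, -4, 13, 20, 32, 97/3, 46, 54, 57, 59, 75]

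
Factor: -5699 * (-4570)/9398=5^1 * 37^(-1) * 41^1 * 127^(-1) * 139^1 * 457^1=13022215/4699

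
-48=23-71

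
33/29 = 1 + 4/29 ≈ 1.14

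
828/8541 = 92/949 ≈ 0.0969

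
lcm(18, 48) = 144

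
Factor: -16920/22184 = -1 * 3^2 * 5^1 * 59^(-1) = -45/59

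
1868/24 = 467/6 ≈ 77.83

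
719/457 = 1 + 262/457 ≈ 1.57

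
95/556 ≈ 0.171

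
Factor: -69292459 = -1*17^1*4076027^1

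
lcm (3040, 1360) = 51680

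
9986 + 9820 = 19806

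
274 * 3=822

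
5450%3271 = 2179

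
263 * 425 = 111775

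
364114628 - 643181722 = -279067094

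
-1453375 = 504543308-505996683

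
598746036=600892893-2146857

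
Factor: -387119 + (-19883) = -1*2^1*197^1*1033^1 = -407002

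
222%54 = 6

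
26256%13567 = 12689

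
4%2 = 0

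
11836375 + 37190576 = 49026951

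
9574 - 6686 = 2888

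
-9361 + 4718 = -4643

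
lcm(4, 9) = 36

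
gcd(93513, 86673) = 3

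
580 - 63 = 517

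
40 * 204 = 8160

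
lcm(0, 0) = 0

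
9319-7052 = 2267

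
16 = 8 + 8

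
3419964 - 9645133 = -6225169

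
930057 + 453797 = 1383854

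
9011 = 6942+2069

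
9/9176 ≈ 0.000981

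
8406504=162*51892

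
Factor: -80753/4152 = -1 * 2^ (-3) * 3^ (-1) * 23^1 * 173^ (-1) * 3511^1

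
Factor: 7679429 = 7679429^1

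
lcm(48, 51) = 816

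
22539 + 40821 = 63360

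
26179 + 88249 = 114428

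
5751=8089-2338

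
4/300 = 1/75≈0.0133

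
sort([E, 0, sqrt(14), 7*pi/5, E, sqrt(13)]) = [0, E, E, sqrt(13), sqrt(14), 7*pi/5]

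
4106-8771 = -4665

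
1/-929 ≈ -0.00108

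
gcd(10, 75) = 5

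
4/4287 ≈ 0.000933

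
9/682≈0.0132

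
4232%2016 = 200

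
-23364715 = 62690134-86054849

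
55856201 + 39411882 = 95268083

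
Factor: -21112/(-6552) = 3^(-2)*29^1 = 29/9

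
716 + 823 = 1539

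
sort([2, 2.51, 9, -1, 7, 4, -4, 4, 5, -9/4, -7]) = [-7, -4, -9/4, -1, 2, 2.51, 4, 4, 5, 7, 9]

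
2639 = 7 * 377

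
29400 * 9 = 264600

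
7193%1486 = 1249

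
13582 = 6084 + 7498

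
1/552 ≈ 0.00181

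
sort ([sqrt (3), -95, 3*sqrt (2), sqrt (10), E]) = [-95, sqrt (3), E, sqrt (10), 3*sqrt (2)]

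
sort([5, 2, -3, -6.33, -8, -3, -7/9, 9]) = [-8, -6.33, -3, -3, -7/9, 2, 5, 9]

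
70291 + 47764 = 118055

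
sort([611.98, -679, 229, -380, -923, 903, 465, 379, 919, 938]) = [-923, -679, -380, 229, 379, 465, 611.98, 903, 919, 938]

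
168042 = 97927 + 70115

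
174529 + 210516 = 385045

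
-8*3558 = -28464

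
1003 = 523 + 480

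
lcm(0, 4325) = 0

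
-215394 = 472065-687459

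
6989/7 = 998+3/7 ≈ 998.43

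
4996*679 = 3392284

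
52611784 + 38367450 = 90979234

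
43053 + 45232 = 88285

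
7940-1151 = 6789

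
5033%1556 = 365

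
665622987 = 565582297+100040690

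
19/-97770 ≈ -0.000194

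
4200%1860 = 480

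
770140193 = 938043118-167902925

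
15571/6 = 2595 + 1/6 ≈ 2595.17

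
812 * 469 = 380828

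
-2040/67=-30-30/67 ≈ -30.45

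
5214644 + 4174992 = 9389636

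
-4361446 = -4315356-46090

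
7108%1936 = 1300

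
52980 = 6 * 8830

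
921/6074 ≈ 0.152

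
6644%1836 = 1136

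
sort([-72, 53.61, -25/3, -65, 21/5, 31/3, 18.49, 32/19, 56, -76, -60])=[-76, -72, -65, -60, -25/3, 32/19, 21/5, 31/3, 18.49, 53.61, 56]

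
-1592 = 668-2260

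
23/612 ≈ 0.0376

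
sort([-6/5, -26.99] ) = [-26.99, -6/5] 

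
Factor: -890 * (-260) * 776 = 2^6 * 5^2 * 13^1 * 89^1 * 97^1 = 179566400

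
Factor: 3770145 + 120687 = 2^4*3^1*11^1*7369^1 = 3890832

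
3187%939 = 370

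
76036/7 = 10862 + 2/7 ≈ 10862.29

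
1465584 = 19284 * 76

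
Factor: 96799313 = 13^2*572777^1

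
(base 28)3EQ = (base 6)20454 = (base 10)2770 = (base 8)5322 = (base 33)2HV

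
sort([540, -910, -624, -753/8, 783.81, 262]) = [-910, -624, -753/8, 262, 540, 783.81]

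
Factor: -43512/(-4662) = 2^2 * 3^(-1) * 7^1 = 28/3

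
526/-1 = -526 = -526.00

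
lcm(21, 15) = 105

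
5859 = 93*63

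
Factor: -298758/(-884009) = 2^1 * 3^1 * 7^(-2) * 17^1 * 29^1 * 101^1 * 18041^(-1) 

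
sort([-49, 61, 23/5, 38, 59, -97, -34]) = [-97, -49, -34, 23/5, 38, 59, 61]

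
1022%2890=1022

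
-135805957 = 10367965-146173922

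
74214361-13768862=60445499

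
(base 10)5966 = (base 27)84q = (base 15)1b7b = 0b1011101001110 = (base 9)8158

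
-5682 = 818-6500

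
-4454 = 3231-7685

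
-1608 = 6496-8104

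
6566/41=160 + 6/41 ≈ 160.15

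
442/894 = 221/447 ≈ 0.494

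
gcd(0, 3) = 3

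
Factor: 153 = 3^2 * 17^1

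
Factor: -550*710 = -1*2^2*5^3*11^1*71^1 = -390500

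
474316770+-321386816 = 152929954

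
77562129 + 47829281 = 125391410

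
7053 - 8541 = -1488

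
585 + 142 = 727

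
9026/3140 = 2 + 1373/1570 ≈ 2.87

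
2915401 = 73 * 39937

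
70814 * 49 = 3469886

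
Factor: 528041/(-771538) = -1*2^(-1)*41^(-1)*97^(-2)*528041^1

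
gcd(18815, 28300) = 5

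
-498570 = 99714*(-5)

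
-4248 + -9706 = -13954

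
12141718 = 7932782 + 4208936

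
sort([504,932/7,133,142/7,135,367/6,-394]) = [-394,142/7,367/6,133,932/7,135,504]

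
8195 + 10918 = 19113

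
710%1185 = 710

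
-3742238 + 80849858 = 77107620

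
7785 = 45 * 173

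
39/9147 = 13/3049 ≈ 0.00426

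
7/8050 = 1/1150≈0.000870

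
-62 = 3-65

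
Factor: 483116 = 2^2 * 120779^1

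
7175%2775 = 1625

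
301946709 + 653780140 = 955726849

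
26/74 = 13/37≈0.351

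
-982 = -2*491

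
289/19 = 15 + 4/19 ≈ 15.21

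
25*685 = 17125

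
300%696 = 300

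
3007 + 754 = 3761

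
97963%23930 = 2243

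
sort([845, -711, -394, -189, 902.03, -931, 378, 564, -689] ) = [-931, -711, -689, -394, -189, 378, 564, 845, 902.03] 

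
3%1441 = 3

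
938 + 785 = 1723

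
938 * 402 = 377076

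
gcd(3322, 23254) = 3322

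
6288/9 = 698 + 2/3 ≈ 698.67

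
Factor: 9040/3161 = 2^4 * 5^1 * 29^(-1) * 109^(-1) * 113^1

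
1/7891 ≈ 0.000127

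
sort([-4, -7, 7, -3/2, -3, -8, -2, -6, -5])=[-8, -7, -6, -5, -4, -3, -2, -3/2, 7]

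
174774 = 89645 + 85129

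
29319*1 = 29319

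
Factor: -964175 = -1*5^2*38567^1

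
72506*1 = 72506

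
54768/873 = 62 + 214/291 ≈ 62.74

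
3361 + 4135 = 7496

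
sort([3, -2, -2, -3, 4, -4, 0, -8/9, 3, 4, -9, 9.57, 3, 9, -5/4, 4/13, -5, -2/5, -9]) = [-9, -9, -5, -4, -3, -2, -2, -5/4, -8/9, -2/5, 0, 4/13, 3, 3, 3, 4, 4, 9, 9.57]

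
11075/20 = 553 + 3/4 = 553.75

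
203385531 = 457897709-254512178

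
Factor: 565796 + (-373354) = 2^1*96221^1 = 192442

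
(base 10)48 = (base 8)60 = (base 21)26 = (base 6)120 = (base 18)2c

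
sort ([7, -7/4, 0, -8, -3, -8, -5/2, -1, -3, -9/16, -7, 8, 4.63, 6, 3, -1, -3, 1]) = [-8, -8, -7, -3, -3, -3, -5/2, -7/4, -1, -1, -9/16, 0, 1, 3, 4.63, 6, 7, 8]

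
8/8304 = 1/1038≈0.000963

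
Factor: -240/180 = -1 * 2^2 * 3^(-1) = -4/3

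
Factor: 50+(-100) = -1*2^1*5^2 = -50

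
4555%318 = 103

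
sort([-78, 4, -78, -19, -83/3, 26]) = [-78, -78, -83/3, -19, 4, 26]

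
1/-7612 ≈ -0.000131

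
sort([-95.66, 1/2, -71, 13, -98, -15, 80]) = [-98, -95.66, -71, -15, 1/2, 13, 80]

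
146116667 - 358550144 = -212433477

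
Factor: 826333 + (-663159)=2^1 * 11^1 * 7417^1=163174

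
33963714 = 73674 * 461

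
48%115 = 48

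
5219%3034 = 2185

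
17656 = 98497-80841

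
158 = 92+66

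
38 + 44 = 82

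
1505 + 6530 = 8035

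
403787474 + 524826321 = 928613795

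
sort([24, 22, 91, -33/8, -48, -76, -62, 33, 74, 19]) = [-76, -62, -48, -33/8, 19, 22, 24, 33, 74, 91]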